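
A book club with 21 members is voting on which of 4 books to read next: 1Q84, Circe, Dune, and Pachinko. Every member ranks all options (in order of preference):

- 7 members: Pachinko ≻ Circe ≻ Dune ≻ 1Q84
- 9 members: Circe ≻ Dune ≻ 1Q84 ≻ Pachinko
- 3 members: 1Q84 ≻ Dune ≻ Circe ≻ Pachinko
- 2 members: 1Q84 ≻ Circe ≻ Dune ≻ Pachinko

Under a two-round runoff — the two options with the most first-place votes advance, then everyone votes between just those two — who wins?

Round 1 first-place votes: 1Q84 5, Circe 9, Dune 0, Pachinko 7.
Circe and Pachinko advance.
Runoff: Circe is preferred to Pachinko by 14 voters; Pachinko by 7.
Circe wins the runoff.

Circe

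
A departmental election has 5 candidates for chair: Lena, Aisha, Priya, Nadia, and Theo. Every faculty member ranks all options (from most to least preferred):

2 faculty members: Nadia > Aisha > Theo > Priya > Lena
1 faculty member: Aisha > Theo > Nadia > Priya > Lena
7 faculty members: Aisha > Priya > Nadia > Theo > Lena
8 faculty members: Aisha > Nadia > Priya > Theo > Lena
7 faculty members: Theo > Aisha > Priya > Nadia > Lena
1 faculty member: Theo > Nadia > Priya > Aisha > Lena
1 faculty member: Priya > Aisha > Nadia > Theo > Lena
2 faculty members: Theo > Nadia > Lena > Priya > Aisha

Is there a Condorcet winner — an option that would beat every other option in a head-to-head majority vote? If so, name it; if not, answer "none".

Aisha

Aisha vs Lena: 27–2 for Aisha.
Aisha vs Priya: 25–4 for Aisha.
Aisha vs Nadia: 24–5 for Aisha.
Aisha vs Theo: 19–10 for Aisha.
Aisha beats every other option head-to-head.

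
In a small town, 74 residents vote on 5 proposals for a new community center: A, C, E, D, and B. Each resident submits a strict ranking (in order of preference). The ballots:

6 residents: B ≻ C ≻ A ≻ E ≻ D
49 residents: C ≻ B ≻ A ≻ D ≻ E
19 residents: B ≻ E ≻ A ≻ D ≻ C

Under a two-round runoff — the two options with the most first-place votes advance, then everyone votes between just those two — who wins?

Round 1 first-place votes: A 0, C 49, E 0, D 0, B 25.
C and B advance.
Runoff: C is preferred to B by 49 voters; B by 25.
C wins the runoff.

C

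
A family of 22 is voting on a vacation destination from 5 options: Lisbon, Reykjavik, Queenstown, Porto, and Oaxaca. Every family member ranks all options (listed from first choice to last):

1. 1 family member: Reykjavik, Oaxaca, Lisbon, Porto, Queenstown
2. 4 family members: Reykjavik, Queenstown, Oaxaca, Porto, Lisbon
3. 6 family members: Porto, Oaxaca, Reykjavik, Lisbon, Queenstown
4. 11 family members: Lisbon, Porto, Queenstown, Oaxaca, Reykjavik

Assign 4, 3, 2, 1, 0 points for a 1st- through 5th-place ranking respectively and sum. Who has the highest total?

Lisbon: 1·2 + 4·0 + 6·1 + 11·4 = 52
Reykjavik: 1·4 + 4·4 + 6·2 + 11·0 = 32
Queenstown: 1·0 + 4·3 + 6·0 + 11·2 = 34
Porto: 1·1 + 4·1 + 6·4 + 11·3 = 62
Oaxaca: 1·3 + 4·2 + 6·3 + 11·1 = 40
Porto has the highest Borda score (62).

Porto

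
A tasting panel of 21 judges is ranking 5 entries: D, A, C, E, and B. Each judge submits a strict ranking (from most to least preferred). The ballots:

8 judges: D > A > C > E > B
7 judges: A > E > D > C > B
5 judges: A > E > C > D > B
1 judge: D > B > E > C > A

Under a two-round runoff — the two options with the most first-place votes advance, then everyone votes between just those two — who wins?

A

Round 1 first-place votes: D 9, A 12, C 0, E 0, B 0.
A and D advance.
Runoff: A is preferred to D by 12 voters; D by 9.
A wins the runoff.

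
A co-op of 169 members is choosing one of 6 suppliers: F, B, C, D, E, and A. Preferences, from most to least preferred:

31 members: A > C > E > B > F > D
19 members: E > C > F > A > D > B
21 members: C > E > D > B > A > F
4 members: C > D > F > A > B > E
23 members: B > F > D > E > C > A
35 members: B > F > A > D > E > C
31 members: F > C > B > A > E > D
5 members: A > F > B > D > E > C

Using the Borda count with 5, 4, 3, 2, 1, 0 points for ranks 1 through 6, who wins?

F

F: 31·1 + 19·3 + 21·0 + 4·3 + 23·4 + 35·4 + 31·5 + 5·4 = 507
B: 31·2 + 19·0 + 21·2 + 4·1 + 23·5 + 35·5 + 31·3 + 5·3 = 506
C: 31·4 + 19·4 + 21·5 + 4·5 + 23·1 + 35·0 + 31·4 + 5·0 = 472
D: 31·0 + 19·1 + 21·3 + 4·4 + 23·3 + 35·2 + 31·0 + 5·2 = 247
E: 31·3 + 19·5 + 21·4 + 4·0 + 23·2 + 35·1 + 31·1 + 5·1 = 389
A: 31·5 + 19·2 + 21·1 + 4·2 + 23·0 + 35·3 + 31·2 + 5·5 = 414
F has the highest Borda score (507).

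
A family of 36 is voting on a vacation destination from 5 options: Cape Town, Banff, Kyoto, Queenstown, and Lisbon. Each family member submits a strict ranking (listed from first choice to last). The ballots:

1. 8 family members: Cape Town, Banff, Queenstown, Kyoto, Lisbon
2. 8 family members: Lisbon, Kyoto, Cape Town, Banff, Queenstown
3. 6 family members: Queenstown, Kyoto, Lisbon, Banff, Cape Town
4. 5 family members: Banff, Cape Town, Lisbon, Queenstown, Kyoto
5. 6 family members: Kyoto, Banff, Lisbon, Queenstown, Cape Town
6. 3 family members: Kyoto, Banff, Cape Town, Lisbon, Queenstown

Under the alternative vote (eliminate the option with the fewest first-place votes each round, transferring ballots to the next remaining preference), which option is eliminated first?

Banff

Round 1: Cape Town 8, Banff 5, Kyoto 9, Queenstown 6, Lisbon 8. Eliminate Banff.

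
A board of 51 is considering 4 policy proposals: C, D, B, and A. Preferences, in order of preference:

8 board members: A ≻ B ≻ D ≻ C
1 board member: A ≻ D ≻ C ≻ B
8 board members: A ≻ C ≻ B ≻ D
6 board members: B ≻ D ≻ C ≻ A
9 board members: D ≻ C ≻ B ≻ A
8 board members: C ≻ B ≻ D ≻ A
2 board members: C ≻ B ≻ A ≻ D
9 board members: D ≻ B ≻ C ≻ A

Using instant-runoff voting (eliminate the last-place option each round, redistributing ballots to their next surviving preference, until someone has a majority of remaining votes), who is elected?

Round 1: C 10, D 18, B 6, A 17. Eliminate B.
Round 2: C 10, D 24, A 17. Eliminate C.
Round 3: D 32, A 19. D has a majority.

D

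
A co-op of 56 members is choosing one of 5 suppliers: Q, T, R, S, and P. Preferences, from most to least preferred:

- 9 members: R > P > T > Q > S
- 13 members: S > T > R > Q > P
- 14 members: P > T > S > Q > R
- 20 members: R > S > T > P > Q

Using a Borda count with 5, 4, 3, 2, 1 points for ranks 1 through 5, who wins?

R

Q: 9·2 + 13·2 + 14·2 + 20·1 = 92
T: 9·3 + 13·4 + 14·4 + 20·3 = 195
R: 9·5 + 13·3 + 14·1 + 20·5 = 198
S: 9·1 + 13·5 + 14·3 + 20·4 = 196
P: 9·4 + 13·1 + 14·5 + 20·2 = 159
R has the highest Borda score (198).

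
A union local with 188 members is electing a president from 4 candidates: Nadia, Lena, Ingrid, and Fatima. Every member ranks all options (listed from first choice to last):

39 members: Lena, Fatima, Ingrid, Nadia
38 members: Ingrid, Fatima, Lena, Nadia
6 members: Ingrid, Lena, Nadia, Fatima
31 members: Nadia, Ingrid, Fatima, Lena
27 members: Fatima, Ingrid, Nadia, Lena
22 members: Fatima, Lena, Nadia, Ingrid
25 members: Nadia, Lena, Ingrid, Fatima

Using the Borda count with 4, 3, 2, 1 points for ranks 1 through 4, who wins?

Fatima

Nadia: 39·1 + 38·1 + 6·2 + 31·4 + 27·2 + 22·2 + 25·4 = 411
Lena: 39·4 + 38·2 + 6·3 + 31·1 + 27·1 + 22·3 + 25·3 = 449
Ingrid: 39·2 + 38·4 + 6·4 + 31·3 + 27·3 + 22·1 + 25·2 = 500
Fatima: 39·3 + 38·3 + 6·1 + 31·2 + 27·4 + 22·4 + 25·1 = 520
Fatima has the highest Borda score (520).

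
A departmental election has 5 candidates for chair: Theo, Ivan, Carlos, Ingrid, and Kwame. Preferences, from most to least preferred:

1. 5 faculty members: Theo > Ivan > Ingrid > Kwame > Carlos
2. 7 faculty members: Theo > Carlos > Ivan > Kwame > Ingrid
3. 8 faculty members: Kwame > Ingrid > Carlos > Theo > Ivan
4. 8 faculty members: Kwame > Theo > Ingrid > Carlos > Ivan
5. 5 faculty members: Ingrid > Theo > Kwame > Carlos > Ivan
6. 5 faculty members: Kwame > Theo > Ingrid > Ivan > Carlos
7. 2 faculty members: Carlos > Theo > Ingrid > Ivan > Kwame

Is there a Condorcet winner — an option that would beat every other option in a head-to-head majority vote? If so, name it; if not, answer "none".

Kwame vs Theo: 21–19 for Kwame.
Kwame vs Ivan: 26–14 for Kwame.
Kwame vs Carlos: 31–9 for Kwame.
Kwame vs Ingrid: 28–12 for Kwame.
Kwame beats every other option head-to-head.

Kwame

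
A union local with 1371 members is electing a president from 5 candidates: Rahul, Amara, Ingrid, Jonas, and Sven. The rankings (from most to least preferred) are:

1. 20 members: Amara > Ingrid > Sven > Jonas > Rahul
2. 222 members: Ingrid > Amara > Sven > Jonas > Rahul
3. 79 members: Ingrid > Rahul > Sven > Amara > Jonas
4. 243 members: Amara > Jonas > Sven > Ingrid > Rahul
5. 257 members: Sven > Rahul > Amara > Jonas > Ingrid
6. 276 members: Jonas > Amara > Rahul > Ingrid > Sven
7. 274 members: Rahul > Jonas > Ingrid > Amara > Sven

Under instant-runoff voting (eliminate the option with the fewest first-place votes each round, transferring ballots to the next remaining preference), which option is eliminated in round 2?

Amara

Round 1: Rahul 274, Amara 263, Ingrid 301, Jonas 276, Sven 257. Eliminate Sven.
Round 2: Rahul 531, Amara 263, Ingrid 301, Jonas 276. Eliminate Amara.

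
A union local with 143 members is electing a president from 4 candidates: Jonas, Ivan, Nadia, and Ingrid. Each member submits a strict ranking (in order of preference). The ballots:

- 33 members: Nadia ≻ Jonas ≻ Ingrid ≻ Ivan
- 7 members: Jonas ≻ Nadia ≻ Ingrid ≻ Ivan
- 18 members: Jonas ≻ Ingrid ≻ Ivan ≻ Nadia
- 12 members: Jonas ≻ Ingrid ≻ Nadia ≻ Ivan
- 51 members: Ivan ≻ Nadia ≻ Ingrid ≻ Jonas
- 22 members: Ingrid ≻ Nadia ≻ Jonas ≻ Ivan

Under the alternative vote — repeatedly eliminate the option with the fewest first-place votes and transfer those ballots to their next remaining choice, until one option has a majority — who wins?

Nadia

Round 1: Jonas 37, Ivan 51, Nadia 33, Ingrid 22. Eliminate Ingrid.
Round 2: Jonas 37, Ivan 51, Nadia 55. Eliminate Jonas.
Round 3: Ivan 69, Nadia 74. Nadia has a majority.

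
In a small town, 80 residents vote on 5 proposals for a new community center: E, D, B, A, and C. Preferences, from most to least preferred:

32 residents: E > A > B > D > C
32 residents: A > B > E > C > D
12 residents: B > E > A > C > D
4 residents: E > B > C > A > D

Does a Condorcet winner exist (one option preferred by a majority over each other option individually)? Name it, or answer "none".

Checking pairwise contests:
B beats E 44–36.
E beats D 80–0.
A beats B 64–16.
E beats A 48–32.
E beats C 80–0.
Every option loses at least one head-to-head, so there is no Condorcet winner.

none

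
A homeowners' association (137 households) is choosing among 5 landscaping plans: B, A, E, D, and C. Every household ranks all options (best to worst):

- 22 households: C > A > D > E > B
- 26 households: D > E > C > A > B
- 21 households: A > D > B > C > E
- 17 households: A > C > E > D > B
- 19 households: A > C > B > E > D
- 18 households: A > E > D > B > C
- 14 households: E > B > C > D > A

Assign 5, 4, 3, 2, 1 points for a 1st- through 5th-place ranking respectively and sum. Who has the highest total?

A

B: 22·1 + 26·1 + 21·3 + 17·1 + 19·3 + 18·2 + 14·4 = 277
A: 22·4 + 26·2 + 21·5 + 17·5 + 19·5 + 18·5 + 14·1 = 529
E: 22·2 + 26·4 + 21·1 + 17·3 + 19·2 + 18·4 + 14·5 = 400
D: 22·3 + 26·5 + 21·4 + 17·2 + 19·1 + 18·3 + 14·2 = 415
C: 22·5 + 26·3 + 21·2 + 17·4 + 19·4 + 18·1 + 14·3 = 434
A has the highest Borda score (529).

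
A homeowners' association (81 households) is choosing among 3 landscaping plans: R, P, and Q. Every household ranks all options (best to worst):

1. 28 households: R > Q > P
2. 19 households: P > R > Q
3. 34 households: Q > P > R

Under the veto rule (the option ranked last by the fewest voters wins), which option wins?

Last-place votes: R 34, P 28, Q 19.
Q is ranked last by the fewest voters, so Q wins.

Q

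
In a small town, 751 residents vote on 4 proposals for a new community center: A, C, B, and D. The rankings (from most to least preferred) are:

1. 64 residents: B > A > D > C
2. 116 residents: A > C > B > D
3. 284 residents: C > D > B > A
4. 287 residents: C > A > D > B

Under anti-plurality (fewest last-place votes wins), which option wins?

C

Last-place votes: A 284, C 64, B 287, D 116.
C is ranked last by the fewest voters, so C wins.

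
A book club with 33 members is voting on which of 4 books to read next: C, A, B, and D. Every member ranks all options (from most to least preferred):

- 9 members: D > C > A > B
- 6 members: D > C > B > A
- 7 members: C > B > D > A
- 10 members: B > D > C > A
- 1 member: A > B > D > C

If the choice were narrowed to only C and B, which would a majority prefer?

Voters preferring C to B: 22; preferring B to C: 11.
C wins the head-to-head.

C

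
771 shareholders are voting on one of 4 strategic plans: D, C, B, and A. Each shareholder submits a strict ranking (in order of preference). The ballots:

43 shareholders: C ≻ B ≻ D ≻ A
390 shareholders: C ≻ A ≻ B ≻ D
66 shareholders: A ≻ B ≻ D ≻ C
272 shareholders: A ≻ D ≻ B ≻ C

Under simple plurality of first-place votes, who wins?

C

First-place votes: D 0, C 433, B 0, A 338.
C has the most first-place votes.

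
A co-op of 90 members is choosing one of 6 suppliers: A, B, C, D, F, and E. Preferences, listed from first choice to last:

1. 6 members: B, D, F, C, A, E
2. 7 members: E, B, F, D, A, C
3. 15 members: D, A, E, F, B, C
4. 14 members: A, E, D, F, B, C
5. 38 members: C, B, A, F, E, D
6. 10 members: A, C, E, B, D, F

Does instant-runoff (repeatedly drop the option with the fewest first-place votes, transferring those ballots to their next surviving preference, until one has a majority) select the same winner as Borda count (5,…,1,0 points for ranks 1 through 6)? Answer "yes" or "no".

Instant-runoff — R1 A 24, B 6, C 38, D 15, F 0, E 7 (F out); R2 A 24, B 6, C 38, D 15, E 7 (B out); R3 A 24, C 38, D 21, E 7 (E out); R4 A 24, C 38, D 28 (A out); R5 C 48, D 42 (C winner). Winner: C.
Borda — scores: A 307, B 259, C 242, D 165, F 173, E 204. Winner: A.
The two methods disagree.

no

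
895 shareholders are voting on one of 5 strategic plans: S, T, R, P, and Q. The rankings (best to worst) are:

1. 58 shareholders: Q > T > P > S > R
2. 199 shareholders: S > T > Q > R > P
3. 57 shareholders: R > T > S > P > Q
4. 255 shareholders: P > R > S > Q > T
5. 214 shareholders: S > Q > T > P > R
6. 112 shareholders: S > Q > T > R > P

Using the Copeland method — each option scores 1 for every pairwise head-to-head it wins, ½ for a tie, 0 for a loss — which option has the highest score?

S

S: beats T, R, P, and Q → score 4.
T: beats R and P; loses to S and Q → score 2.
R: loses to S, T, P, and Q → score 0.
P: beats R; loses to S, T, and Q → score 1.
Q: beats T, R, and P; loses to S → score 3.
S has the best pairwise record.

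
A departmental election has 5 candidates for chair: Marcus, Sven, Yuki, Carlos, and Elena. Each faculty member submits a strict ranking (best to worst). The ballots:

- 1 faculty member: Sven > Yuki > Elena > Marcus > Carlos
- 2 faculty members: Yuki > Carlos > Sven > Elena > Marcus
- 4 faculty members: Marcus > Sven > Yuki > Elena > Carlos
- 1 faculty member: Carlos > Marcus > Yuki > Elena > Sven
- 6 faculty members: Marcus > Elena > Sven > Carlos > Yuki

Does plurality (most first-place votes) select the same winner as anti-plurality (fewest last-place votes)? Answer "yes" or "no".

no

Plurality — first-place votes: Marcus 10, Sven 1, Yuki 2, Carlos 1, Elena 0. Winner: Marcus.
Anti-plurality — last-place votes: Marcus 2, Sven 1, Yuki 6, Carlos 5, Elena 0. Winner: Elena.
The two methods disagree.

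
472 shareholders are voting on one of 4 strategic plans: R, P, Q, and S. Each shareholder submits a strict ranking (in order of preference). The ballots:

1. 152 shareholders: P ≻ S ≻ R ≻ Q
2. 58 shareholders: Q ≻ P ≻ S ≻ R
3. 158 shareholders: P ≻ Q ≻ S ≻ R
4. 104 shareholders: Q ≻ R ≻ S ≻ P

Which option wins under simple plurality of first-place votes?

P

First-place votes: R 0, P 310, Q 162, S 0.
P has the most first-place votes.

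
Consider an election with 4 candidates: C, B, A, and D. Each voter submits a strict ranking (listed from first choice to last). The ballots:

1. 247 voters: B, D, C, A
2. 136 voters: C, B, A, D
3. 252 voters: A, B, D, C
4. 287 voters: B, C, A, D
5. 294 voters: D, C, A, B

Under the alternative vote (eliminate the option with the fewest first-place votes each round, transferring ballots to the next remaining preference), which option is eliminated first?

Round 1: C 136, B 534, A 252, D 294. Eliminate C.

C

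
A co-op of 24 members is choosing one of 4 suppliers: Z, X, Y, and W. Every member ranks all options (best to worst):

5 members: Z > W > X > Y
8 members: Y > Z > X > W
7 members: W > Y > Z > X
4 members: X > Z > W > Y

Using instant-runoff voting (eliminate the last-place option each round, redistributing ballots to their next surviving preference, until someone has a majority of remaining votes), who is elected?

Round 1: Z 5, X 4, Y 8, W 7. Eliminate X.
Round 2: Z 9, Y 8, W 7. Eliminate W.
Round 3: Z 9, Y 15. Y has a majority.

Y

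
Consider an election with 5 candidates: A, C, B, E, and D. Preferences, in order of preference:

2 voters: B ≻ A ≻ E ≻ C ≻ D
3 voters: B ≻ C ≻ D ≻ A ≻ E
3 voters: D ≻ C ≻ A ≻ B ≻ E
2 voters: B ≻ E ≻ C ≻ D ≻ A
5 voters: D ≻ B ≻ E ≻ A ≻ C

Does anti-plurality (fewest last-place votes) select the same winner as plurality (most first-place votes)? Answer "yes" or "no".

no

Anti-plurality — last-place votes: A 2, C 5, B 0, E 6, D 2. Winner: B.
Plurality — first-place votes: A 0, C 0, B 7, E 0, D 8. Winner: D.
The two methods disagree.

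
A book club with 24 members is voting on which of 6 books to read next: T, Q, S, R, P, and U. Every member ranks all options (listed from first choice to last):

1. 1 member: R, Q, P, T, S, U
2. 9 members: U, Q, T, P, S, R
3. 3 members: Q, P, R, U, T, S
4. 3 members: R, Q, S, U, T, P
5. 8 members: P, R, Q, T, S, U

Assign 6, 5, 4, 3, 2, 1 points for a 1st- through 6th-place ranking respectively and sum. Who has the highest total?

Q

T: 1·3 + 9·4 + 3·2 + 3·2 + 8·3 = 75
Q: 1·5 + 9·5 + 3·6 + 3·5 + 8·4 = 115
S: 1·2 + 9·2 + 3·1 + 3·4 + 8·2 = 51
R: 1·6 + 9·1 + 3·4 + 3·6 + 8·5 = 85
P: 1·4 + 9·3 + 3·5 + 3·1 + 8·6 = 97
U: 1·1 + 9·6 + 3·3 + 3·3 + 8·1 = 81
Q has the highest Borda score (115).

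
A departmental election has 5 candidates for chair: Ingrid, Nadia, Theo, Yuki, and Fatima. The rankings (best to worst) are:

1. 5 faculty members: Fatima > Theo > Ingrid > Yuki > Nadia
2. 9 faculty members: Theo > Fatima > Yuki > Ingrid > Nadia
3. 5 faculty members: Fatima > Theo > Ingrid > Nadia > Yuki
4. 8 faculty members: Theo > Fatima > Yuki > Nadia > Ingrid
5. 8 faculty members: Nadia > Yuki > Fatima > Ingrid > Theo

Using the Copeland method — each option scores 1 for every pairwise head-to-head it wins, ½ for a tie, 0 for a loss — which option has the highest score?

Fatima

Ingrid: beats Nadia; loses to Theo, Yuki, and Fatima → score 1.
Nadia: loses to Ingrid, Theo, Yuki, and Fatima → score 0.
Theo: beats Ingrid, Nadia, and Yuki; loses to Fatima → score 3.
Yuki: beats Ingrid and Nadia; loses to Theo and Fatima → score 2.
Fatima: beats Ingrid, Nadia, Theo, and Yuki → score 4.
Fatima has the best pairwise record.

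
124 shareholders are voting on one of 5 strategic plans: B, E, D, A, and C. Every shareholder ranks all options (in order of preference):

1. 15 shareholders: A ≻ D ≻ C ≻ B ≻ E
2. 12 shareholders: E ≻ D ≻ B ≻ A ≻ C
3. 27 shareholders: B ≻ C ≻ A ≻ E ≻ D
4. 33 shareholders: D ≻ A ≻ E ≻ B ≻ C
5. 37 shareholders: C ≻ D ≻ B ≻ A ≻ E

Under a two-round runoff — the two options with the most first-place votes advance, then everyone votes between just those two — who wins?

Round 1 first-place votes: B 27, E 12, D 33, A 15, C 37.
C and D advance.
Runoff: C is preferred to D by 64 voters; D by 60.
C wins the runoff.

C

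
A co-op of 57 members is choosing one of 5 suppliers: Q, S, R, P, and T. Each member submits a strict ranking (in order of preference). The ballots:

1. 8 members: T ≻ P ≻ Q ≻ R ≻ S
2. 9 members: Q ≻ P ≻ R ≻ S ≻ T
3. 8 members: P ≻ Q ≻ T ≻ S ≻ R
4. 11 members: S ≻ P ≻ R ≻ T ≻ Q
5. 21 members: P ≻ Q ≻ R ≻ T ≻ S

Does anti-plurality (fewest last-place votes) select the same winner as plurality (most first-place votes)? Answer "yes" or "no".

yes

Anti-plurality — last-place votes: Q 11, S 29, R 8, P 0, T 9. Winner: P.
Plurality — first-place votes: Q 9, S 11, R 0, P 29, T 8. Winner: P.
The two methods agree.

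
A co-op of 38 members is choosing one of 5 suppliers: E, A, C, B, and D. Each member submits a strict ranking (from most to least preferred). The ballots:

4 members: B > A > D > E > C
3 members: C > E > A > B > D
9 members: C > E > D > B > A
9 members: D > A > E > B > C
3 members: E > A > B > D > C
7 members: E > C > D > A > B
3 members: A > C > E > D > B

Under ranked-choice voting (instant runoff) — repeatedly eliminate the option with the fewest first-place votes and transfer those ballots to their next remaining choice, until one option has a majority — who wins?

Round 1: E 10, A 3, C 12, B 4, D 9. Eliminate A.
Round 2: E 10, C 15, B 4, D 9. Eliminate B.
Round 3: E 10, C 15, D 13. Eliminate E.
Round 4: C 22, D 16. C has a majority.

C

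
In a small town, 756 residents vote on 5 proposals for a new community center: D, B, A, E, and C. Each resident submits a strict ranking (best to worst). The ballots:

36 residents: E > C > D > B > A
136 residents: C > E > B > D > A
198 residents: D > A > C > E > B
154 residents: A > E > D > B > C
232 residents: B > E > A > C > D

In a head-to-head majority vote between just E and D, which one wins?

Voters preferring E to D: 558; preferring D to E: 198.
E wins the head-to-head.

E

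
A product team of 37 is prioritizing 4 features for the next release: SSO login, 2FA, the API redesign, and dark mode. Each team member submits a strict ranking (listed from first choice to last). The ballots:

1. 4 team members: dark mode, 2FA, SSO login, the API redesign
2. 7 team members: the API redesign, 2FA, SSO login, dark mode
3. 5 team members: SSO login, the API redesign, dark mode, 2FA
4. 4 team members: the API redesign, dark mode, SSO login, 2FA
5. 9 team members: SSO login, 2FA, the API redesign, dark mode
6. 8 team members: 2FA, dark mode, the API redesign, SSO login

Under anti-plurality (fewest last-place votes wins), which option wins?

Last-place votes: SSO login 8, 2FA 9, the API redesign 4, dark mode 16.
the API redesign is ranked last by the fewest voters, so the API redesign wins.

the API redesign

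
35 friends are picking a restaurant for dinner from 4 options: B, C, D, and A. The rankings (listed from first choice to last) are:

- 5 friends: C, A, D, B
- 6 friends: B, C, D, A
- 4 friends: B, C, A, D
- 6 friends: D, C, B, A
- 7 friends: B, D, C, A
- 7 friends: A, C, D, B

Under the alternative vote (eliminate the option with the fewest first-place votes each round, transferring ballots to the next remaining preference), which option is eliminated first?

Round 1: B 17, C 5, D 6, A 7. Eliminate C.

C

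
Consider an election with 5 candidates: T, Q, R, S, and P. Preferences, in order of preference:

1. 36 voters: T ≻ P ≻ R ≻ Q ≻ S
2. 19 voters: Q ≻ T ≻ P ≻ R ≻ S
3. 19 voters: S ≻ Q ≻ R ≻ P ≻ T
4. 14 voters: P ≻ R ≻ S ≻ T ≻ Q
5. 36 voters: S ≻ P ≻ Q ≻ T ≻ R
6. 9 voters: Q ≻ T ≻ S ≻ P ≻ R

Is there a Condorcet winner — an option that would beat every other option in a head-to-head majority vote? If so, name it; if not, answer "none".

P

P vs T: 69–64 for P.
P vs Q: 86–47 for P.
P vs R: 114–19 for P.
P vs S: 69–64 for P.
P beats every other option head-to-head.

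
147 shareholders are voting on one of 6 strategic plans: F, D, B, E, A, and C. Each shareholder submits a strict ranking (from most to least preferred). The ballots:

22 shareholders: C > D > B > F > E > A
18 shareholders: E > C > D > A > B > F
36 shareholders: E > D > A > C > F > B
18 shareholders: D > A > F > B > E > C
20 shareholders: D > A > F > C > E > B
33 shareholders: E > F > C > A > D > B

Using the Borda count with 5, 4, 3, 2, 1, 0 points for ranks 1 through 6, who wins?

F: 22·2 + 18·0 + 36·1 + 18·3 + 20·3 + 33·4 = 326
D: 22·4 + 18·3 + 36·4 + 18·5 + 20·5 + 33·1 = 509
B: 22·3 + 18·1 + 36·0 + 18·2 + 20·0 + 33·0 = 120
E: 22·1 + 18·5 + 36·5 + 18·1 + 20·1 + 33·5 = 495
A: 22·0 + 18·2 + 36·3 + 18·4 + 20·4 + 33·2 = 362
C: 22·5 + 18·4 + 36·2 + 18·0 + 20·2 + 33·3 = 393
D has the highest Borda score (509).

D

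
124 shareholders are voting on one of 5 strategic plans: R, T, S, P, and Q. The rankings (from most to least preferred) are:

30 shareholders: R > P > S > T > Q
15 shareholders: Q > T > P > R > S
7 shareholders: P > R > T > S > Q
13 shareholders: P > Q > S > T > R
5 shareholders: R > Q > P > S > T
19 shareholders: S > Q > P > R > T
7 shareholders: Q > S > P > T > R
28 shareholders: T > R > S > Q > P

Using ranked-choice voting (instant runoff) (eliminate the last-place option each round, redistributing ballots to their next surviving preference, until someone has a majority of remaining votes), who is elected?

R

Round 1: R 35, T 28, S 19, P 20, Q 22. Eliminate S.
Round 2: R 35, T 28, P 20, Q 41. Eliminate P.
Round 3: R 42, T 28, Q 54. Eliminate T.
Round 4: R 70, Q 54. R has a majority.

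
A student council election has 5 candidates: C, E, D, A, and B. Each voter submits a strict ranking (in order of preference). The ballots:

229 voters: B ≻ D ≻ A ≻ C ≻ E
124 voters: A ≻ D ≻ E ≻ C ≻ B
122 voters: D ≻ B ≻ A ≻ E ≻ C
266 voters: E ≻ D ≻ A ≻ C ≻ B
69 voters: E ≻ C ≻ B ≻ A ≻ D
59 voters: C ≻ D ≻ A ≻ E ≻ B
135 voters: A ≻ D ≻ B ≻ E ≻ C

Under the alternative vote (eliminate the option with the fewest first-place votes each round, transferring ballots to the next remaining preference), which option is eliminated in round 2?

Round 1: C 59, E 335, D 122, A 259, B 229. Eliminate C.
Round 2: E 335, D 181, A 259, B 229. Eliminate D.

D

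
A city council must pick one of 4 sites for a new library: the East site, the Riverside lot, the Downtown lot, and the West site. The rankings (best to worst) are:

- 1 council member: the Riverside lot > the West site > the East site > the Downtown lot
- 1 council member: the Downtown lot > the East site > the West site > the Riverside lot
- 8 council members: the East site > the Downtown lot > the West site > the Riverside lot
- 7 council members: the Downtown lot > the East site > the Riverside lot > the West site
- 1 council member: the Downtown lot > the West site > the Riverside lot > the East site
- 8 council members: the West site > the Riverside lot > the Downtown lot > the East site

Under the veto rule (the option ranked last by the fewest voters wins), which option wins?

Last-place votes: the East site 9, the Riverside lot 9, the Downtown lot 1, the West site 7.
the Downtown lot is ranked last by the fewest voters, so the Downtown lot wins.

the Downtown lot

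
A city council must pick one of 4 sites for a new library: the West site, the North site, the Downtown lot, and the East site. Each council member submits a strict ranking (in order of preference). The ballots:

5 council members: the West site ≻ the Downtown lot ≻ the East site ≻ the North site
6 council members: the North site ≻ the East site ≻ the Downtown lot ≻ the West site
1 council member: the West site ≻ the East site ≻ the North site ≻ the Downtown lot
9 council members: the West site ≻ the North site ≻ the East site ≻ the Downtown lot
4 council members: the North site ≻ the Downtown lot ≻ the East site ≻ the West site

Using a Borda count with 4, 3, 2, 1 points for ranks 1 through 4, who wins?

the West site: 5·4 + 6·1 + 1·4 + 9·4 + 4·1 = 70
the North site: 5·1 + 6·4 + 1·2 + 9·3 + 4·4 = 74
the Downtown lot: 5·3 + 6·2 + 1·1 + 9·1 + 4·3 = 49
the East site: 5·2 + 6·3 + 1·3 + 9·2 + 4·2 = 57
the North site has the highest Borda score (74).

the North site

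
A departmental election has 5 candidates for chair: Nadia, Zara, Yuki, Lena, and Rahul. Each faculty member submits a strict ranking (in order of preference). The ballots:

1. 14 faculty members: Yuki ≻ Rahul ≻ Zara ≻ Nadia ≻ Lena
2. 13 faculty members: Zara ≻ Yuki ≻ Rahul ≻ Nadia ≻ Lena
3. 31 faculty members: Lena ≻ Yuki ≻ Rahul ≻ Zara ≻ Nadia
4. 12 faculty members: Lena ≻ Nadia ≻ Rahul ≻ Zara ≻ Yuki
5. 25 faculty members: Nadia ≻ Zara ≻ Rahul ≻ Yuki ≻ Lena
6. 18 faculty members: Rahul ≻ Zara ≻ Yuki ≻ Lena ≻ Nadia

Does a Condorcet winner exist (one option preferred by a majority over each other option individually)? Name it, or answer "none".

Checking pairwise contests:
Zara beats Nadia 76–37.
Rahul beats Zara 75–38.
Zara beats Yuki 68–45.
Zara beats Lena 70–43.
Yuki beats Rahul 58–55.
Every option loses at least one head-to-head, so there is no Condorcet winner.

none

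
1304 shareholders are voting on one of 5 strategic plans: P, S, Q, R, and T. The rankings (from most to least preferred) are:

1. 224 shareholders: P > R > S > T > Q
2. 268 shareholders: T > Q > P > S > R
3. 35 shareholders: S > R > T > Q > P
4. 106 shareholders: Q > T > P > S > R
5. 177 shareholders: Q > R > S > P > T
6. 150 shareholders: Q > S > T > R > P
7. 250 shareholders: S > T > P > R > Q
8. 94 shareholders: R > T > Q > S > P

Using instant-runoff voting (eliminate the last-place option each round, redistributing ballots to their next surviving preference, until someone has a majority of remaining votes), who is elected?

Round 1: P 224, S 285, Q 433, R 94, T 268. Eliminate R.
Round 2: P 224, S 285, Q 433, T 362. Eliminate P.
Round 3: S 509, Q 433, T 362. Eliminate T.
Round 4: S 509, Q 795. Q has a majority.

Q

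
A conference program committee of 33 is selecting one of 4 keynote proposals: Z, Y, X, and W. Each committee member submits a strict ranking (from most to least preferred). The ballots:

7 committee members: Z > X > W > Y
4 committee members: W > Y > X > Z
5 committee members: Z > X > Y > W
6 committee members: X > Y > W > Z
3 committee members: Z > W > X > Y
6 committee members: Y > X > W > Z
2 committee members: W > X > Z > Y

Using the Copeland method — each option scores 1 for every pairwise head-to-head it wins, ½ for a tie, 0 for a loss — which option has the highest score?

Z: beats Y; loses to X and W → score 1.
Y: beats W; loses to Z and X → score 1.
X: beats Z, Y, and W → score 3.
W: beats Z; loses to Y and X → score 1.
X has the best pairwise record.

X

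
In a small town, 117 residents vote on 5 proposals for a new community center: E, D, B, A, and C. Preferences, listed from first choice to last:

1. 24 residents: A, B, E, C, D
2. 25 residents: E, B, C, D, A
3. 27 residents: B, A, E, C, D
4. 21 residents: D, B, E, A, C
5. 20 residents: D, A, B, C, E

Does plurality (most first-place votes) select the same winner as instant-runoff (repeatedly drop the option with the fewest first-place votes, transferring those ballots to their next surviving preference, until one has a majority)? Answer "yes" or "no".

Plurality — first-place votes: E 25, D 41, B 27, A 24, C 0. Winner: D.
Instant-runoff — R1 E 25, D 41, B 27, A 24, C 0 (C out); R2 E 25, D 41, B 27, A 24 (A out); R3 E 25, D 41, B 51 (E out); R4 D 41, B 76 (B winner). Winner: B.
The two methods disagree.

no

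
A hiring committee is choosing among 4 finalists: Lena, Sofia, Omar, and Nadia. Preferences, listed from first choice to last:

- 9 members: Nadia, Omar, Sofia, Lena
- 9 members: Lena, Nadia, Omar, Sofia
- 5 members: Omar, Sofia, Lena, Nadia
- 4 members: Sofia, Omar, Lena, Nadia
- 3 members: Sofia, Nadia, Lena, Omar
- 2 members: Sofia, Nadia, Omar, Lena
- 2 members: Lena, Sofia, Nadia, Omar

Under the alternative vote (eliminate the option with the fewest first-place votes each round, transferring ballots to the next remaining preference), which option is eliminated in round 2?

Nadia

Round 1: Lena 11, Sofia 9, Omar 5, Nadia 9. Eliminate Omar.
Round 2: Lena 11, Sofia 14, Nadia 9. Eliminate Nadia.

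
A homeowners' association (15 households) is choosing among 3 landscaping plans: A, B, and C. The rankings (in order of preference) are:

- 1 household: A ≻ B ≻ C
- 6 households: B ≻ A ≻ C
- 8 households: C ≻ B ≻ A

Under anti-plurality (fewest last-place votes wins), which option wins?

Last-place votes: A 8, B 0, C 7.
B is ranked last by the fewest voters, so B wins.

B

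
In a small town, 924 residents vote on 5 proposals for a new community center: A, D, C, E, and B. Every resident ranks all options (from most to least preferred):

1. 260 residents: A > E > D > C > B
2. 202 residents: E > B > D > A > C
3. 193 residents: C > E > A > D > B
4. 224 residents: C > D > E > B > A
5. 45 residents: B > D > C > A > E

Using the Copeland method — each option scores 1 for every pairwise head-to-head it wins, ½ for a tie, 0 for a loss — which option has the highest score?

E

A: ties C; loses to D, E, and B → score 0.5.
D: beats A, C, and B; loses to E → score 3.
C: beats B; ties A and E; loses to D → score 2.
E: beats A, D, and B; ties C → score 3.5.
B: beats A; loses to D, C, and E → score 1.
E has the best pairwise record.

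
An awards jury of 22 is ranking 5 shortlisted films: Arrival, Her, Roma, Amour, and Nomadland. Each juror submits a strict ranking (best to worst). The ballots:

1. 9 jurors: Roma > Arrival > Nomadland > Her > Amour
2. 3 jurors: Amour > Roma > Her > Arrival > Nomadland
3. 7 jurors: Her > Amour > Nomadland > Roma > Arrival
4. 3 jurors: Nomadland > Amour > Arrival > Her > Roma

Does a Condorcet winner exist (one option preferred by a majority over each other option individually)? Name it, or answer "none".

none

Checking pairwise contests:
Roma beats Arrival 19–3.
Arrival beats Her 12–10.
Amour beats Roma 13–9.
Her beats Amour 16–6.
Arrival beats Nomadland 12–10.
Every option loses at least one head-to-head, so there is no Condorcet winner.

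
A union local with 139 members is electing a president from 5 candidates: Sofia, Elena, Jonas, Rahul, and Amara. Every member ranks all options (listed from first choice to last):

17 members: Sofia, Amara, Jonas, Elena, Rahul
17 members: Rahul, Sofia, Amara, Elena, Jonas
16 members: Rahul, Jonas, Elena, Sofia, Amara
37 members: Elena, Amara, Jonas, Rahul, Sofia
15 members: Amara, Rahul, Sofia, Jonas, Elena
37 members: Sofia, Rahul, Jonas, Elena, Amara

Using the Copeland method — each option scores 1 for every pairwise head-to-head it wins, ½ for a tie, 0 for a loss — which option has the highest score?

Rahul

Sofia: beats Elena, Jonas, and Amara; loses to Rahul → score 3.
Elena: beats Amara; loses to Sofia, Jonas, and Rahul → score 1.
Jonas: beats Elena; loses to Sofia, Rahul, and Amara → score 1.
Rahul: beats Sofia, Elena, Jonas, and Amara → score 4.
Amara: beats Jonas; loses to Sofia, Elena, and Rahul → score 1.
Rahul has the best pairwise record.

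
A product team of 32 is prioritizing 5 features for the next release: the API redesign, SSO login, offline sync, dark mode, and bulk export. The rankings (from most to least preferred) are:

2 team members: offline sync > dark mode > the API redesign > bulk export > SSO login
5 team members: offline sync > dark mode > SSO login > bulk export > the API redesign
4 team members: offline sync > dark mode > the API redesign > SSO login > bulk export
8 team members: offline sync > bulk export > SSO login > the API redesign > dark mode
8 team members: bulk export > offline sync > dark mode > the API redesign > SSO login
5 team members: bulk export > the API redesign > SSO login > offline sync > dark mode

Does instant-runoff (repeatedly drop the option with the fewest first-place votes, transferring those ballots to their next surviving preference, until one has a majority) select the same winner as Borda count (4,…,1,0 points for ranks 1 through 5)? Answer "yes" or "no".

Instant-runoff — R1 the API redesign 0, SSO login 0, offline sync 19, dark mode 0, bulk export 13 (offline sync winner). Winner: offline sync.
Borda — scores: the API redesign 43, SSO login 40, offline sync 105, dark mode 49, bulk export 83. Winner: offline sync.
The two methods agree.

yes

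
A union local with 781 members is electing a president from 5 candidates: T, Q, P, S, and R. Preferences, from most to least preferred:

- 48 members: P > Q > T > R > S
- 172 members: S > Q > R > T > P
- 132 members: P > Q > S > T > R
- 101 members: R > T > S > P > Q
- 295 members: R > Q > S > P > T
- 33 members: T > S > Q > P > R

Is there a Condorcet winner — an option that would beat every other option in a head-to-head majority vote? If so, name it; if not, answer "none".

R vs T: 568–213 for R.
R vs Q: 396–385 for R.
R vs P: 568–213 for R.
R vs S: 444–337 for R.
R beats every other option head-to-head.

R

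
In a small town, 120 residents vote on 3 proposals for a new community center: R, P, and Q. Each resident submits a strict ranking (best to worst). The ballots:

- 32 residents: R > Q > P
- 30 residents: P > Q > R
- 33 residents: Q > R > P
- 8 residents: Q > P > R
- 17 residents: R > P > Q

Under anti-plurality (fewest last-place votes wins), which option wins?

Q

Last-place votes: R 38, P 65, Q 17.
Q is ranked last by the fewest voters, so Q wins.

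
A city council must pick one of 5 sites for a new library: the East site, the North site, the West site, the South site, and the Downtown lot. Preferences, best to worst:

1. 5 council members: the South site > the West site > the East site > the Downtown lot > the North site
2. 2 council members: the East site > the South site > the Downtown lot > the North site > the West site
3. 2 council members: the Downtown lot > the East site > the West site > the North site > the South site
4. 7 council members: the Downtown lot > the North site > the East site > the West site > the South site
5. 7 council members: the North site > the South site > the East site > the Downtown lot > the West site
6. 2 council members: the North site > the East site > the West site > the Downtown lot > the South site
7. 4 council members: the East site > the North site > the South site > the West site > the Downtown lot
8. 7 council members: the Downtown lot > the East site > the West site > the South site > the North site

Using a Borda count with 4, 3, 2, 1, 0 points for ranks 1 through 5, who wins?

the East site: 5·2 + 2·4 + 2·3 + 7·2 + 7·2 + 2·3 + 4·4 + 7·3 = 95
the North site: 5·0 + 2·1 + 2·1 + 7·3 + 7·4 + 2·4 + 4·3 + 7·0 = 73
the West site: 5·3 + 2·0 + 2·2 + 7·1 + 7·0 + 2·2 + 4·1 + 7·2 = 48
the South site: 5·4 + 2·3 + 2·0 + 7·0 + 7·3 + 2·0 + 4·2 + 7·1 = 62
the Downtown lot: 5·1 + 2·2 + 2·4 + 7·4 + 7·1 + 2·1 + 4·0 + 7·4 = 82
the East site has the highest Borda score (95).

the East site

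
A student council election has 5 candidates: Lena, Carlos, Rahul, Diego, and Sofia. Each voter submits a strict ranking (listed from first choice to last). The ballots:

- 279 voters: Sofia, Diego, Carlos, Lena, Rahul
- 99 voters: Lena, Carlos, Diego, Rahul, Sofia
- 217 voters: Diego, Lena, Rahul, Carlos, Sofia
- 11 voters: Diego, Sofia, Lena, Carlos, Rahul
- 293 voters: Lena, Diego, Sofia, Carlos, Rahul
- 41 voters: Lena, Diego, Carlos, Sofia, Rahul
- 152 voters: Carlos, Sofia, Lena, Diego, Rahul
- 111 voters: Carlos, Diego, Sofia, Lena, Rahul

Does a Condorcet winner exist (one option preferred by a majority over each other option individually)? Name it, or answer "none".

Diego

Diego vs Lena: 618–585 for Diego.
Diego vs Carlos: 841–362 for Diego.
Diego vs Rahul: 1203–0 for Diego.
Diego vs Sofia: 772–431 for Diego.
Diego beats every other option head-to-head.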